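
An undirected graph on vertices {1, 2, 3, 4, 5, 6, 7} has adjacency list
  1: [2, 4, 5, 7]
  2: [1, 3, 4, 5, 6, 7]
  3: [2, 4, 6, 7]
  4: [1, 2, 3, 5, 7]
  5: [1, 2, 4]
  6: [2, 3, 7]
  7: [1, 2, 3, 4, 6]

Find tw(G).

A width-3 tree decomposition is:
Bags: B1 = {1, 2, 4, 5}  B2 = {1, 2, 4, 7}  B3 = {2, 3, 4, 7}  B4 = {2, 3, 6, 7}
Tree: B1–B2, B2–B3, B3–B4
Every bag has size at most 4, so the width is 4 − 1 = 3 and tw(G) ≤ 3. For the lower bound, the 4 vertices {1, 2, 4, 5} are pairwise adjacent, and any tree decomposition puts a clique entirely inside one bag — forcing width ≥ 3. Hence tw(G) = 3 exactly.

3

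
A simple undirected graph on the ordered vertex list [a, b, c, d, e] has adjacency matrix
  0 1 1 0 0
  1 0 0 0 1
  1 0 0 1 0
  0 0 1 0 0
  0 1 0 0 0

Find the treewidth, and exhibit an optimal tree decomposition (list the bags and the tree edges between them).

Treewidth 1.
Bags: B1 = {b, e}  B2 = {a, b}  B3 = {a, c}  B4 = {c, d}
Tree: B1–B2, B2–B3, B3–B4

Every bag has size at most 2, so the width is 2 − 1 = 1 and tw(G) ≤ 1. Any graph with an edge has treewidth ≥ 1, and G has the edge e–b. Combining the bounds, tw(G) = 1.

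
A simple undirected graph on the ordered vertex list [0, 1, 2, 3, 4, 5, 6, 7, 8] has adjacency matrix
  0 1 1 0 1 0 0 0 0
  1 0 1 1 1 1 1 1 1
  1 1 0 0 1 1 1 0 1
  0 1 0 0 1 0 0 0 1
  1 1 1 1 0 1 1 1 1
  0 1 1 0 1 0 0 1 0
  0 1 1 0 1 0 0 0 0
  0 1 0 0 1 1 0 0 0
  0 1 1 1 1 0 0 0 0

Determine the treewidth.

3

A width-3 tree decomposition is:
Bags: B1 = {1, 2, 4, 8}  B2 = {1, 2, 4, 5}  B3 = {0, 1, 2, 4}  B4 = {1, 2, 4, 6}  B5 = {1, 3, 4, 8}  B6 = {1, 4, 5, 7}
Tree: B1–B2, B1–B3, B1–B4, B1–B5, B2–B6
Each bag holds 4 vertices, so the decomposition has width 3, which upper-bounds the treewidth. Conversely, {0, 1, 2, 4} is a clique of size 4, and the vertices of any clique must share a bag in every tree decomposition; so some bag has ≥ 4 vertices and tw(G) ≥ 3. Combining the bounds, tw(G) = 3.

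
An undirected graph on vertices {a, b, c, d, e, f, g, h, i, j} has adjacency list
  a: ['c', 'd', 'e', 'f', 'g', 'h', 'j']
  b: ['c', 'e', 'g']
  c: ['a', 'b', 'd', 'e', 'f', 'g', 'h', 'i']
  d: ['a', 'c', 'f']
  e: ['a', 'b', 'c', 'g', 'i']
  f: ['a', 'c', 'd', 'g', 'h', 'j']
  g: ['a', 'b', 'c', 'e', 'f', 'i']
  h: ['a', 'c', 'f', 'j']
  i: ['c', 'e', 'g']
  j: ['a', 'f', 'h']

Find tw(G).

A width-3 tree decomposition is:
Bags: B1 = {a, c, f, h}  B2 = {a, c, f, g}  B3 = {a, c, e, g}  B4 = {b, c, e, g}  B5 = {c, e, g, i}  B6 = {a, c, d, f}  B7 = {a, f, h, j}
Tree: B1–B2, B2–B3, B3–B4, B4–B5, B1–B6, B1–B7
Every bag has size at most 4, so the width is 4 − 1 = 3 and tw(G) ≤ 3. Conversely, {a, f, h, j} is a clique of size 4, and the vertices of any clique must share a bag in every tree decomposition; so some bag has ≥ 4 vertices and tw(G) ≥ 3. Combining the bounds, tw(G) = 3.

3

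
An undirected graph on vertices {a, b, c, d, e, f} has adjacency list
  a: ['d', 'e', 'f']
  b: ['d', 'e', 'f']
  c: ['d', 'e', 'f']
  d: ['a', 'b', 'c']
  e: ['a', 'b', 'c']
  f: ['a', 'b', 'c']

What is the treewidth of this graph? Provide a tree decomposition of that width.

Treewidth 3.
One optimal decomposition is:
Bags: B1 = {b, d, e, f}  B2 = {a, d, e, f}  B3 = {c, d, e, f}
Tree: B1–B2, B2–B3

The largest bag has 4 vertices, giving width 3; this decomposition certifies tw(G) ≤ 3. For the lower bound: the 4 vertex sets {b,e}, {a,f}, {d}, {c} are disjoint, each induces a connected subgraph, and every pair is joined by at least one edge of G. Contracting each set to a single vertex therefore yields K_{4} as a minor, and since treewidth is minor-monotone, tw(G) ≥ tw(K_{4}) = 3. Therefore the treewidth is 3.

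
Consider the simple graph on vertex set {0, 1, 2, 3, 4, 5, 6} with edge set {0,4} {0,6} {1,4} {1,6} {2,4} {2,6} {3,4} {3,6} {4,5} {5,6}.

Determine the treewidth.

2

A width-2 tree decomposition is:
Bags: B1 = {4, 5, 6}  B2 = {1, 4, 6}  B3 = {2, 4, 6}  B4 = {0, 4, 6}  B5 = {3, 4, 6}
Tree: B1–B2, B2–B3, B3–B4, B4–B5
The largest bag has 3 vertices, giving width 2; this decomposition certifies tw(G) ≤ 2. Since 6–5–4–1–6 is a cycle in G, G is not acyclic. Forests are exactly the graphs of treewidth ≤ 1, so tw(G) ≥ 2. Combining the bounds, tw(G) = 2.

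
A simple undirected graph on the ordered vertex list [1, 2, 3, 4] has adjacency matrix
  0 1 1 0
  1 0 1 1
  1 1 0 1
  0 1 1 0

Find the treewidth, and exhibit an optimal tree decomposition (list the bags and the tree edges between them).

Treewidth 2.
One optimal decomposition is:
Bags: B1 = {2, 3, 4}  B2 = {1, 2, 3}
Tree: B1–B2

Each bag holds 3 vertices, so the decomposition has width 2, which upper-bounds the treewidth. Conversely, {1, 2, 3} is a clique of size 3, and the vertices of any clique must share a bag in every tree decomposition; so some bag has ≥ 3 vertices and tw(G) ≥ 2. Combining the bounds, tw(G) = 2.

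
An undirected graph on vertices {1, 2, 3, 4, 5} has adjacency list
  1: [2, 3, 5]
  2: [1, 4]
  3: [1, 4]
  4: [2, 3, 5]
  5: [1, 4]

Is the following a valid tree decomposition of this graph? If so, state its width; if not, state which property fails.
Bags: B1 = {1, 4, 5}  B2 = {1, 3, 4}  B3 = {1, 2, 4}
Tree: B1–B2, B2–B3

Vertex coverage: the bags together contain {1, 2, 3, 4, 5}, the full vertex set. Edge coverage: each edge of G has both endpoints in at least one bag. Running intersection: for every vertex, the bags containing it form a connected subtree. All three properties hold, so this is a valid tree decomposition of width max|bag| − 1 = 2, and hence tw(G) ≤ 2.

Yes; width 2.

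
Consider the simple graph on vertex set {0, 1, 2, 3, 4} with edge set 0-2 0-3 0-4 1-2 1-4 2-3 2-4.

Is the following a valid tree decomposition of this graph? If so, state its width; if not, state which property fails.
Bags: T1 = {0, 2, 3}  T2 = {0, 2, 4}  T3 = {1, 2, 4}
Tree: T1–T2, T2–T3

Checking the three conditions: (i) the bags cover all of {0, 1, 2, 3, 4}; (ii) for each edge, some bag contains both endpoints; (iii) the bags containing any fixed vertex form a subtree. All hold, so the decomposition is valid with width 3 − 1 = 2.

Yes; width 2.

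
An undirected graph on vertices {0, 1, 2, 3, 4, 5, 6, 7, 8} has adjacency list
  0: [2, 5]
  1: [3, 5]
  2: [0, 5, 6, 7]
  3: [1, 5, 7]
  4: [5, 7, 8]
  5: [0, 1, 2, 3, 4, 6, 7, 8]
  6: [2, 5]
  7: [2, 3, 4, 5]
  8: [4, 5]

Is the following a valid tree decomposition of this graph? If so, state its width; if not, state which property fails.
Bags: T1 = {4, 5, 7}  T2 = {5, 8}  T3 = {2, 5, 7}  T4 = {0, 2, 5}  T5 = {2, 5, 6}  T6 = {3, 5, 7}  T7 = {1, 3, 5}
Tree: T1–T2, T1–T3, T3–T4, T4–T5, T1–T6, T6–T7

A tree decomposition must satisfy three properties: every vertex lies in some bag; for every edge, both endpoints lie together in some bag; and for every vertex, the bags containing it form a connected subtree. Here edge (4,8) lies in no bag, so the decomposition is invalid.

No — edge (4,8) lies in no bag.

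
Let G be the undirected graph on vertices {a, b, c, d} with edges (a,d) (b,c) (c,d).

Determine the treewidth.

1

A width-1 tree decomposition is:
Bags: B1 = {a, d}  B2 = {c, d}  B3 = {b, c}
Tree: B1–B2, B2–B3
Every bag has size at most 2, so the width is 2 − 1 = 1 and tw(G) ≤ 1. Since G has at least one edge (e.g. a–d), it is not an edgeless graph, so tw(G) ≥ 1. Hence tw(G) = 1 exactly.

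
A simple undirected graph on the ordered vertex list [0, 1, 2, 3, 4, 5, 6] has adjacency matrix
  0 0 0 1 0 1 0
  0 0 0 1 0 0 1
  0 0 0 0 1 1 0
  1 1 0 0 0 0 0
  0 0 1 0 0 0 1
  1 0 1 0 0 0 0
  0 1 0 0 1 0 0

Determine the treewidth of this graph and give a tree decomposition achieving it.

Treewidth 2.
Bags: B1 = {2, 4, 5}  B2 = {0, 4, 5}  B3 = {0, 3, 4}  B4 = {1, 3, 4}  B5 = {1, 4, 6}
Tree: B1–B2, B2–B3, B3–B4, B4–B5

Each bag holds 3 vertices, so the decomposition has width 2, which upper-bounds the treewidth. The edges 4–2–5–0–3–1–6–4 form a cycle, so G is not a tree and its treewidth is at least 2. Hence tw(G) = 2 exactly.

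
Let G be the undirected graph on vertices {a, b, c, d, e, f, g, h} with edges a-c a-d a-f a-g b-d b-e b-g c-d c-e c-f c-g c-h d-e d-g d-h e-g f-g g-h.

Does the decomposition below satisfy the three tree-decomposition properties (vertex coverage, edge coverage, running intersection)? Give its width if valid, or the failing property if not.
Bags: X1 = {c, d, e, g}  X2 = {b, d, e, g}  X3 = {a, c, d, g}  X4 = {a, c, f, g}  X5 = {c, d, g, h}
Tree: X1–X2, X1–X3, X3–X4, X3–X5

Vertex coverage: the bags together contain {a, b, c, d, e, f, g, h}, the full vertex set. Edge coverage: each edge of G has both endpoints in at least one bag. Running intersection: for every vertex, the bags containing it form a connected subtree. All three properties hold, so this is a valid tree decomposition of width max|bag| − 1 = 3, and hence tw(G) ≤ 3.

Yes; width 3.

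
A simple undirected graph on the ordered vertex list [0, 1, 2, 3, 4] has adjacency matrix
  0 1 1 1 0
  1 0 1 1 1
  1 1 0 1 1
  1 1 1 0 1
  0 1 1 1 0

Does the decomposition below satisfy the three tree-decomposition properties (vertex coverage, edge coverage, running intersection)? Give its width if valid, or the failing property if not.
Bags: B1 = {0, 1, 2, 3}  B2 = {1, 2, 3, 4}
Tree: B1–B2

Yes; width 3.

Checking the three conditions: (i) the bags cover all of {0, 1, 2, 3, 4}; (ii) for each edge, some bag contains both endpoints; (iii) the bags containing any fixed vertex form a subtree. All hold, so the decomposition is valid with width 4 − 1 = 3.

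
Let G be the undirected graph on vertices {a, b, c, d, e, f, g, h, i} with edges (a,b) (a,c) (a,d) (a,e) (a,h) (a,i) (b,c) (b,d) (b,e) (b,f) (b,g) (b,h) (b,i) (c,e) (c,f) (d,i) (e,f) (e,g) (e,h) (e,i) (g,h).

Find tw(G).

A width-3 tree decomposition is:
Bags: B1 = {a, b, e, h}  B2 = {a, b, e, i}  B3 = {a, b, c, e}  B4 = {b, e, g, h}  B5 = {b, c, e, f}  B6 = {a, b, d, i}
Tree: B1–B2, B1–B3, B1–B4, B3–B5, B2–B6
Every bag has size at most 4, so the width is 4 − 1 = 3 and tw(G) ≤ 3. For the lower bound, the 4 vertices {a, b, d, i} are pairwise adjacent, and any tree decomposition puts a clique entirely inside one bag — forcing width ≥ 3. Therefore the treewidth is 3.

3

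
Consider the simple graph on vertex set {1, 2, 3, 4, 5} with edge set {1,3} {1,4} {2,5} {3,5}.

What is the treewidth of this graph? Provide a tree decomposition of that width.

Treewidth 1.
One optimal decomposition is:
Bags: B1 = {2, 5}  B2 = {3, 5}  B3 = {1, 3}  B4 = {1, 4}
Tree: B1–B2, B2–B3, B3–B4

Each bag holds 2 vertices, so the decomposition has width 1, which upper-bounds the treewidth. Since G has at least one edge (e.g. 2–5), it is not an edgeless graph, so tw(G) ≥ 1. The upper and lower bounds meet at 1, so that is the treewidth.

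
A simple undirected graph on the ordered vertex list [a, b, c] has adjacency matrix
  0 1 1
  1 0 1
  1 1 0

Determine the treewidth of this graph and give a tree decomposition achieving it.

Treewidth 2.
One such decomposition:
Bags: B1 = {a, b, c}
Tree: (single bag)

A single bag containing all 3 vertices is trivially a valid decomposition of width 2. Conversely, {a, b, c} is a clique of size 3, and the vertices of any clique must share a bag in every tree decomposition; so some bag has ≥ 3 vertices and tw(G) ≥ 2. Hence tw(G) = 2 exactly.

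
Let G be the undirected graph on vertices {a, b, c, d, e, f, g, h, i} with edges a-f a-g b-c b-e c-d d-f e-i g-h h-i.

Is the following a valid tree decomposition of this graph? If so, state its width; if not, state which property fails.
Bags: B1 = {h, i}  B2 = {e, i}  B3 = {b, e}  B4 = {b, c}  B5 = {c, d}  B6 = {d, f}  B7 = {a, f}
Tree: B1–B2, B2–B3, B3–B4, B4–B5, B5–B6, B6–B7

No — vertex g appears in no bag.

A tree decomposition must satisfy three properties: every vertex lies in some bag; for every edge, both endpoints lie together in some bag; and for every vertex, the bags containing it form a connected subtree. Here vertex g appears in no bag, so the decomposition is invalid.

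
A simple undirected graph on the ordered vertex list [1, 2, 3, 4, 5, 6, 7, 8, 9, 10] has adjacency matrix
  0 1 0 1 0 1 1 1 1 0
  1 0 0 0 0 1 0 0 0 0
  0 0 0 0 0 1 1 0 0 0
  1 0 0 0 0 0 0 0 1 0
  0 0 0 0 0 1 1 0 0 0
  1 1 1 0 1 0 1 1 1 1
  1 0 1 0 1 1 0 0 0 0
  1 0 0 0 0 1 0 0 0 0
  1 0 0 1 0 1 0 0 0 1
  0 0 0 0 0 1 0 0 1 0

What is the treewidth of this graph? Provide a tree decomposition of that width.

Treewidth 2.
Bags: B1 = {1, 6, 7}  B2 = {5, 6, 7}  B3 = {3, 6, 7}  B4 = {1, 6, 9}  B5 = {6, 9, 10}  B6 = {1, 6, 8}  B7 = {1, 4, 9}  B8 = {1, 2, 6}
Tree: B1–B2, B2–B3, B1–B4, B4–B5, B1–B6, B4–B7, B1–B8

Each bag holds 3 vertices, so the decomposition has width 2, which upper-bounds the treewidth. Conversely, {1, 4, 9} is a clique of size 3, and the vertices of any clique must share a bag in every tree decomposition; so some bag has ≥ 3 vertices and tw(G) ≥ 2. Combining the bounds, tw(G) = 2.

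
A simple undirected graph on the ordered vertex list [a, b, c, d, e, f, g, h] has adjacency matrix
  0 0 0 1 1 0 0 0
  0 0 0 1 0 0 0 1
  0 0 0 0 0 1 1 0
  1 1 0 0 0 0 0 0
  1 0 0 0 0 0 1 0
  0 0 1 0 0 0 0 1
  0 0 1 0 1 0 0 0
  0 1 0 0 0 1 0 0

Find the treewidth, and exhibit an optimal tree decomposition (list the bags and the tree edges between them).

Treewidth 2.
Bags: B1 = {a, d, e}  B2 = {b, d, e}  B3 = {b, e, h}  B4 = {e, f, h}  B5 = {c, e, f}  B6 = {c, e, g}
Tree: B1–B2, B2–B3, B3–B4, B4–B5, B5–B6

Every bag has size at most 3, so the width is 3 − 1 = 2 and tw(G) ≤ 2. Since e–a–d–b–h–f–c–g–e is a cycle in G, G is not acyclic. Forests are exactly the graphs of treewidth ≤ 1, so tw(G) ≥ 2. The upper and lower bounds meet at 2, so that is the treewidth.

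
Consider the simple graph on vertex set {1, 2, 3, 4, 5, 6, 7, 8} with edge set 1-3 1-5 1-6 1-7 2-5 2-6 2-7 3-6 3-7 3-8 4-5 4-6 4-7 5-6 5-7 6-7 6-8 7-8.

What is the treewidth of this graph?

3

A width-3 tree decomposition is:
Bags: B1 = {3, 6, 7, 8}  B2 = {1, 3, 6, 7}  B3 = {1, 5, 6, 7}  B4 = {4, 5, 6, 7}  B5 = {2, 5, 6, 7}
Tree: B1–B2, B2–B3, B3–B4, B3–B5
Each bag holds 4 vertices, so the decomposition has width 3, which upper-bounds the treewidth. Conversely, {3, 6, 7, 8} is a clique of size 4, and the vertices of any clique must share a bag in every tree decomposition; so some bag has ≥ 4 vertices and tw(G) ≥ 3. The upper and lower bounds meet at 3, so that is the treewidth.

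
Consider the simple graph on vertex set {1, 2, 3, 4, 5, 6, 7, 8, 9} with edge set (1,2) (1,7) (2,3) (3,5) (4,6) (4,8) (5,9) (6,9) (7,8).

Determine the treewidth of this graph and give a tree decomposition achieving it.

Treewidth 2.
One optimal decomposition is:
Bags: B1 = {4, 7, 8}  B2 = {4, 6, 7}  B3 = {6, 7, 9}  B4 = {5, 7, 9}  B5 = {3, 5, 7}  B6 = {2, 3, 7}  B7 = {1, 2, 7}
Tree: B1–B2, B2–B3, B3–B4, B4–B5, B5–B6, B6–B7

The largest bag has 3 vertices, giving width 2; this decomposition certifies tw(G) ≤ 2. Since 7–8–4–6–9–5–3–2–1–7 is a cycle in G, G is not acyclic. Forests are exactly the graphs of treewidth ≤ 1, so tw(G) ≥ 2. Therefore the treewidth is 2.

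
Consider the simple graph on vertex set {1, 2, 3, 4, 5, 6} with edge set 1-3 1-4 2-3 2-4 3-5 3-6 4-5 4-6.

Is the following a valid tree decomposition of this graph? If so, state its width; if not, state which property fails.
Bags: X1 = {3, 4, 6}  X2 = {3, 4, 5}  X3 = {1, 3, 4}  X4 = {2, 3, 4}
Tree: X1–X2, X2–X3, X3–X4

Vertex coverage: the bags together contain {1, 2, 3, 4, 5, 6}, the full vertex set. Edge coverage: each edge of G has both endpoints in at least one bag. Running intersection: for every vertex, the bags containing it form a connected subtree. All three properties hold, so this is a valid tree decomposition of width max|bag| − 1 = 2, and hence tw(G) ≤ 2.

Yes; width 2.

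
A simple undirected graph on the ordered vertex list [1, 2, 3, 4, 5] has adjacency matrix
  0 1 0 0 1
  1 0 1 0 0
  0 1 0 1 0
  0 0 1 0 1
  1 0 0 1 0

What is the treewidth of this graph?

A width-2 tree decomposition is:
Bags: B1 = {2, 3, 4}  B2 = {2, 4, 5}  B3 = {1, 2, 5}
Tree: B1–B2, B2–B3
Each bag holds 3 vertices, so the decomposition has width 2, which upper-bounds the treewidth. The edges 2–3–4–5–1–2 form a cycle, so G is not a tree and its treewidth is at least 2. Hence tw(G) = 2 exactly.

2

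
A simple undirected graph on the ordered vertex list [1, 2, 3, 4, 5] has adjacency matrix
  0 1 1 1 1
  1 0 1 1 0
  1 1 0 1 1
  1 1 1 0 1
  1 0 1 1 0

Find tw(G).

3

A width-3 tree decomposition is:
Bags: B1 = {1, 2, 3, 4}  B2 = {1, 3, 4, 5}
Tree: B1–B2
Each bag holds 4 vertices, so the decomposition has width 3, which upper-bounds the treewidth. Conversely, {1, 2, 3, 4} is a clique of size 4, and the vertices of any clique must share a bag in every tree decomposition; so some bag has ≥ 4 vertices and tw(G) ≥ 3. Hence tw(G) = 3 exactly.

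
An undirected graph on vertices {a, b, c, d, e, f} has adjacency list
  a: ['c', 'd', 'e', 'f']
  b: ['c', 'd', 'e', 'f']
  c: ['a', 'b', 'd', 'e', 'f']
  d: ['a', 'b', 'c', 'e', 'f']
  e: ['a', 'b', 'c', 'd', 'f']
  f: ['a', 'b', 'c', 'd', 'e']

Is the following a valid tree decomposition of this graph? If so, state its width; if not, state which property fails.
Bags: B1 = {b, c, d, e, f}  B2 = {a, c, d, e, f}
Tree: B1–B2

Yes; width 4.

Every vertex of G appears in some bag (union = {a, b, c, d, e, f}); every edge is covered by a bag; and for each vertex v the set of bags containing v is connected in the bag tree. The decomposition is therefore valid. The largest bag has 5 vertices, so the width is 4.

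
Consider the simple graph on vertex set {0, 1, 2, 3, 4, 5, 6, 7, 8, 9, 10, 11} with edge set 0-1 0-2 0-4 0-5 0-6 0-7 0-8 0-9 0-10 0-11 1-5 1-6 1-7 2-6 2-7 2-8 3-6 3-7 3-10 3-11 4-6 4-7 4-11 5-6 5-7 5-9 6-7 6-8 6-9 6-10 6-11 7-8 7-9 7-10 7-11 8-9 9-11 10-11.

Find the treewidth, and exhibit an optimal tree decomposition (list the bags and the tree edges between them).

Every bag has size at most 5, so the width is 5 − 1 = 4 and tw(G) ≤ 4. For the lower bound, the 5 vertices {0, 1, 5, 6, 7} are pairwise adjacent, and any tree decomposition puts a clique entirely inside one bag — forcing width ≥ 4. The upper and lower bounds meet at 4, so that is the treewidth.

Treewidth 4.
Bags: B1 = {0, 6, 7, 9, 11}  B2 = {0, 6, 7, 10, 11}  B3 = {3, 6, 7, 10, 11}  B4 = {0, 5, 6, 7, 9}  B5 = {0, 6, 7, 8, 9}  B6 = {0, 2, 6, 7, 8}  B7 = {0, 1, 5, 6, 7}  B8 = {0, 4, 6, 7, 11}
Tree: B1–B2, B2–B3, B1–B4, B4–B5, B5–B6, B4–B7, B2–B8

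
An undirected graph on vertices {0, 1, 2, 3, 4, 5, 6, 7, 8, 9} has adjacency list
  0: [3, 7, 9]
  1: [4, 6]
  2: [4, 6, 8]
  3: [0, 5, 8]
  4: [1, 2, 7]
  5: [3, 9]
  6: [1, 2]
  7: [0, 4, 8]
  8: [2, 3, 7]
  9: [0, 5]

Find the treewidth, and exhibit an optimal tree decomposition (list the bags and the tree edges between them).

Treewidth 2.
One such decomposition:
Bags: B1 = {1, 2, 6}  B2 = {1, 2, 4}  B3 = {2, 4, 8}  B4 = {4, 7, 8}  B5 = {3, 7, 8}  B6 = {0, 3, 7}  B7 = {0, 3, 5}  B8 = {0, 5, 9}
Tree: B1–B2, B2–B3, B3–B4, B4–B5, B5–B6, B6–B7, B7–B8

Every bag has size at most 3, so the width is 3 − 1 = 2 and tw(G) ≤ 2. Since 6–1–4–2–6 is a cycle in G, G is not acyclic. Forests are exactly the graphs of treewidth ≤ 1, so tw(G) ≥ 2. The upper and lower bounds meet at 2, so that is the treewidth.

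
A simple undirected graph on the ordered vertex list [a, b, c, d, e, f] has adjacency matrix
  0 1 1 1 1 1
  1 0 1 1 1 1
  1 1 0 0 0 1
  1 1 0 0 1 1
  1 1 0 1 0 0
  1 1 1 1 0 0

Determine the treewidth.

3

A width-3 tree decomposition is:
Bags: B1 = {a, b, d, e}  B2 = {a, b, d, f}  B3 = {a, b, c, f}
Tree: B1–B2, B2–B3
Every bag has size at most 4, so the width is 4 − 1 = 3 and tw(G) ≤ 3. For the lower bound, the 4 vertices {a, b, d, e} are pairwise adjacent, and any tree decomposition puts a clique entirely inside one bag — forcing width ≥ 3. Combining the bounds, tw(G) = 3.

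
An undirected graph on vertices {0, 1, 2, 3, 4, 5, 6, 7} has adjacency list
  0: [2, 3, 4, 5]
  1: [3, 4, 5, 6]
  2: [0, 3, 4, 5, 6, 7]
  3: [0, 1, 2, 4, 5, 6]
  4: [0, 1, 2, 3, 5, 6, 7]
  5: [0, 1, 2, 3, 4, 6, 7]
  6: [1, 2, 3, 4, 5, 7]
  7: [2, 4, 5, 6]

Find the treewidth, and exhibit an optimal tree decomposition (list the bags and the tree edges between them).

Treewidth 4.
One optimal decomposition is:
Bags: B1 = {2, 3, 4, 5, 6}  B2 = {0, 2, 3, 4, 5}  B3 = {2, 4, 5, 6, 7}  B4 = {1, 3, 4, 5, 6}
Tree: B1–B2, B1–B3, B1–B4

Every bag has size at most 5, so the width is 5 − 1 = 4 and tw(G) ≤ 4. Conversely, {1, 3, 4, 5, 6} is a clique of size 5, and the vertices of any clique must share a bag in every tree decomposition; so some bag has ≥ 5 vertices and tw(G) ≥ 4. Combining the bounds, tw(G) = 4.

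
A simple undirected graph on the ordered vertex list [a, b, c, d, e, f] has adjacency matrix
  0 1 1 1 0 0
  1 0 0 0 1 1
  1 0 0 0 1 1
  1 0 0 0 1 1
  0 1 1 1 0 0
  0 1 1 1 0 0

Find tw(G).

3

A width-3 tree decomposition is:
Bags: B1 = {a, d, e, f}  B2 = {a, b, e, f}  B3 = {a, c, e, f}
Tree: B1–B2, B2–B3
Each bag holds 4 vertices, so the decomposition has width 3, which upper-bounds the treewidth. For the lower bound: the 4 vertex sets {d,e}, {a,b}, {f}, {c} are disjoint, each induces a connected subgraph, and every pair is joined by at least one edge of G. Contracting each set to a single vertex therefore yields K_{4} as a minor, and since treewidth is minor-monotone, tw(G) ≥ tw(K_{4}) = 3. Therefore the treewidth is 3.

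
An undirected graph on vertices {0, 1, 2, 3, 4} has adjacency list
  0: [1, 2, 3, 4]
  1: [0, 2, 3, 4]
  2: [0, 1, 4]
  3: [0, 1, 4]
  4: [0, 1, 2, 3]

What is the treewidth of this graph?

A width-3 tree decomposition is:
Bags: B1 = {0, 1, 3, 4}  B2 = {0, 1, 2, 4}
Tree: B1–B2
Every bag has size at most 4, so the width is 4 − 1 = 3 and tw(G) ≤ 3. For the lower bound, the 4 vertices {0, 1, 2, 4} are pairwise adjacent, and any tree decomposition puts a clique entirely inside one bag — forcing width ≥ 3. Combining the bounds, tw(G) = 3.

3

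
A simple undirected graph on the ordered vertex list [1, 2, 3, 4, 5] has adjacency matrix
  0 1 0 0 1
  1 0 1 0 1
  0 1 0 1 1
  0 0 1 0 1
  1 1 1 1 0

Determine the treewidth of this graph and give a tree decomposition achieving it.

Treewidth 2.
One such decomposition:
Bags: B1 = {2, 3, 5}  B2 = {3, 4, 5}  B3 = {1, 2, 5}
Tree: B1–B2, B1–B3

Each bag holds 3 vertices, so the decomposition has width 2, which upper-bounds the treewidth. Conversely, {1, 2, 5} is a clique of size 3, and the vertices of any clique must share a bag in every tree decomposition; so some bag has ≥ 3 vertices and tw(G) ≥ 2. Combining the bounds, tw(G) = 2.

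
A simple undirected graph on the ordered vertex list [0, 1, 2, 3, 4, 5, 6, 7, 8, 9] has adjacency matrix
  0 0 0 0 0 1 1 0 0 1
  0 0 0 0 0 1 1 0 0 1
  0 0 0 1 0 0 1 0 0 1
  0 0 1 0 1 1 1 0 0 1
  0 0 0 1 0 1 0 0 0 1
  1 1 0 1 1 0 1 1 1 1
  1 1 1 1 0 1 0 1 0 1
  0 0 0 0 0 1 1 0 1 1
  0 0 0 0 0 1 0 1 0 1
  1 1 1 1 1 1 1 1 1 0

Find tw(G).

3

A width-3 tree decomposition is:
Bags: B1 = {2, 3, 6, 9}  B2 = {3, 5, 6, 9}  B3 = {3, 4, 5, 9}  B4 = {0, 5, 6, 9}  B5 = {5, 6, 7, 9}  B6 = {5, 7, 8, 9}  B7 = {1, 5, 6, 9}
Tree: B1–B2, B2–B3, B2–B4, B2–B5, B5–B6, B2–B7
The largest bag has 4 vertices, giving width 3; this decomposition certifies tw(G) ≤ 3. On the other hand G contains the 4-clique {2, 3, 6, 9}. A clique must lie in a single bag of any decomposition, so no decomposition can have width below 3. Combining the bounds, tw(G) = 3.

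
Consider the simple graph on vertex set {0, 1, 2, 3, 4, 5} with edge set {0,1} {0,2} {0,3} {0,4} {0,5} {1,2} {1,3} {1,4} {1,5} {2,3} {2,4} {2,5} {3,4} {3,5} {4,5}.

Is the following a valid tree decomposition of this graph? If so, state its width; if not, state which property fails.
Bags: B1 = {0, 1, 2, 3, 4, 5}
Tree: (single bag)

Vertex coverage: the bags together contain {0, 1, 2, 3, 4, 5}, the full vertex set. Edge coverage: each edge of G has both endpoints in at least one bag. Running intersection: for every vertex, the bags containing it form a connected subtree. All three properties hold, so this is a valid tree decomposition of width max|bag| − 1 = 5, and hence tw(G) ≤ 5.

Yes; width 5.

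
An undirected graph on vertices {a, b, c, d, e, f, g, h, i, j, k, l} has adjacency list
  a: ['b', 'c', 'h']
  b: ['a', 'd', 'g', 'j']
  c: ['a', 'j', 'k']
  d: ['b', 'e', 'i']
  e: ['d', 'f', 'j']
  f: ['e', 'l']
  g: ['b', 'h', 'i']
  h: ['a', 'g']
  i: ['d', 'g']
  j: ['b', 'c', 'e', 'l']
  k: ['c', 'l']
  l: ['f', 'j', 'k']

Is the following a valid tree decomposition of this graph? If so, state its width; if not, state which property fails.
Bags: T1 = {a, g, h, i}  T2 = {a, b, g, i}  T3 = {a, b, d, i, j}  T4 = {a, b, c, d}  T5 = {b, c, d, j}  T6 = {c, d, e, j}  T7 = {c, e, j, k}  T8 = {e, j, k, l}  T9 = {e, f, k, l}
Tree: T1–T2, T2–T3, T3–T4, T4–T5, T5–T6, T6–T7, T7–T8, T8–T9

No — bags containing vertex j are not connected in the tree.

A tree decomposition must satisfy three properties: every vertex lies in some bag; for every edge, both endpoints lie together in some bag; and for every vertex, the bags containing it form a connected subtree. Here bags containing vertex j are not connected in the tree, so the decomposition is invalid.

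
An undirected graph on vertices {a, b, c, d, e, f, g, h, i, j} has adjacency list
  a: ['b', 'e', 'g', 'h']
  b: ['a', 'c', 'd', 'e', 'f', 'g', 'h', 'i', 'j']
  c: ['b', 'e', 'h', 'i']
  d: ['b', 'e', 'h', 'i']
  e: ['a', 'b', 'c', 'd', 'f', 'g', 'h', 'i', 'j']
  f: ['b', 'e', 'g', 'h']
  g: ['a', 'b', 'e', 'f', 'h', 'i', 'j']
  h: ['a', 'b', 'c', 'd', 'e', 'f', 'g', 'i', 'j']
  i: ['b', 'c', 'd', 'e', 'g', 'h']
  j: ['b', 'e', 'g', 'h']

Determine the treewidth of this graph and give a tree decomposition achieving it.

Treewidth 4.
Bags: B1 = {b, d, e, h, i}  B2 = {b, c, e, h, i}  B3 = {b, e, g, h, i}  B4 = {b, e, f, g, h}  B5 = {b, e, g, h, j}  B6 = {a, b, e, g, h}
Tree: B1–B2, B1–B3, B3–B4, B4–B5, B3–B6

The largest bag has 5 vertices, giving width 4; this decomposition certifies tw(G) ≤ 4. For the lower bound, the 5 vertices {b, d, e, h, i} are pairwise adjacent, and any tree decomposition puts a clique entirely inside one bag — forcing width ≥ 4. Combining the bounds, tw(G) = 4.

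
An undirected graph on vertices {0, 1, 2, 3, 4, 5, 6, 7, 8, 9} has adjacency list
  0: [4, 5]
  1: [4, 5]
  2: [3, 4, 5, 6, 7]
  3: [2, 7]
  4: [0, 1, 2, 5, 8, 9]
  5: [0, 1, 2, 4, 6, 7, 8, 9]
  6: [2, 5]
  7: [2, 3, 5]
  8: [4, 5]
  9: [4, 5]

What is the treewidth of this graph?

2

A width-2 tree decomposition is:
Bags: B1 = {2, 5, 6}  B2 = {2, 5, 7}  B3 = {2, 4, 5}  B4 = {2, 3, 7}  B5 = {4, 5, 8}  B6 = {0, 4, 5}  B7 = {4, 5, 9}  B8 = {1, 4, 5}
Tree: B1–B2, B1–B3, B2–B4, B3–B5, B3–B6, B5–B7, B3–B8
The largest bag has 3 vertices, giving width 2; this decomposition certifies tw(G) ≤ 2. For the lower bound, the 3 vertices {2, 3, 7} are pairwise adjacent, and any tree decomposition puts a clique entirely inside one bag — forcing width ≥ 2. Therefore the treewidth is 2.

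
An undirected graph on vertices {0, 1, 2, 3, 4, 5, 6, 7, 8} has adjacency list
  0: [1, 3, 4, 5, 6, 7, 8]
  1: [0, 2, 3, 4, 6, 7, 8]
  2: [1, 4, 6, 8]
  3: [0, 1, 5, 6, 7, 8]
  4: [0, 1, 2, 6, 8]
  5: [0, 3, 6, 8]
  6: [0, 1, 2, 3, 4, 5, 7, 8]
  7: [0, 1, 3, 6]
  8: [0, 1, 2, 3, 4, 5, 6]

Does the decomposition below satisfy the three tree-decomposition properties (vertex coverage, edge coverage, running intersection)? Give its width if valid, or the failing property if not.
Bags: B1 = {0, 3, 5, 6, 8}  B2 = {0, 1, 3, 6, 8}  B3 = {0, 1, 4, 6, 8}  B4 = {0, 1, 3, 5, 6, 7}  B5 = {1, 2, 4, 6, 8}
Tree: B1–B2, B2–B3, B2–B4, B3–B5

No — bags containing vertex 5 are not connected in the tree.

A tree decomposition must satisfy three properties: every vertex lies in some bag; for every edge, both endpoints lie together in some bag; and for every vertex, the bags containing it form a connected subtree. Here bags containing vertex 5 are not connected in the tree, so the decomposition is invalid.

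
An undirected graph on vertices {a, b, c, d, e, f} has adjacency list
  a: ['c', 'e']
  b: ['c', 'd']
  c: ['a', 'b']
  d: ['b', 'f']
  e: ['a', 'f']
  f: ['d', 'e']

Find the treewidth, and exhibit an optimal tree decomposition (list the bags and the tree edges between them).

Treewidth 2.
One such decomposition:
Bags: B1 = {a, c, e}  B2 = {c, e, f}  B3 = {c, d, f}  B4 = {b, c, d}
Tree: B1–B2, B2–B3, B3–B4

Every bag has size at most 3, so the width is 3 − 1 = 2 and tw(G) ≤ 2. For the lower bound, G contains the cycle c–a–e–f–d–b–c, so G is not a forest; only forests have treewidth ≤ 1, hence tw(G) ≥ 2. Therefore the treewidth is 2.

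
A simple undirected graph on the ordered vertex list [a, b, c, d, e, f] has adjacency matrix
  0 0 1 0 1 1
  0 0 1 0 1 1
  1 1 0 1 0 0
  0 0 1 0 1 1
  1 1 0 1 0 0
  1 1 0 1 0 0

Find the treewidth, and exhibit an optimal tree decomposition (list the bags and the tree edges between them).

Treewidth 3.
Bags: B1 = {a, b, d, f}  B2 = {a, b, d, e}  B3 = {a, b, c, d}
Tree: B1–B2, B2–B3

Every bag has size at most 4, so the width is 4 − 1 = 3 and tw(G) ≤ 3. For the lower bound: the 4 vertex sets {a,f}, {d,e}, {b}, {c} are disjoint, each induces a connected subgraph, and every pair is joined by at least one edge of G. Contracting each set to a single vertex therefore yields K_{4} as a minor, and since treewidth is minor-monotone, tw(G) ≥ tw(K_{4}) = 3. Hence tw(G) = 3 exactly.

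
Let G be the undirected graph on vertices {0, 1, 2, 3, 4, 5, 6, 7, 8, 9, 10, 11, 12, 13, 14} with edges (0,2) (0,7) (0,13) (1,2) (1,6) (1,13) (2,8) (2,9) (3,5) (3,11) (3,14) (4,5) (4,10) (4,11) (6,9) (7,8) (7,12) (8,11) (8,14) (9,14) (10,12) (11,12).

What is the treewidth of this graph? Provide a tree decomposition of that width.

Each bag holds 4 vertices, so the decomposition has width 3, which upper-bounds the treewidth. For the lower bound: the 4 vertex sets {4,5,10}, {12}, {11}, {3,7,8,14} are disjoint, each induces a connected subgraph, and every pair is joined by at least one edge of G. Contracting each set to a single vertex therefore yields K_{4} as a minor, and since treewidth is minor-monotone, tw(G) ≥ tw(K_{4}) = 3. Hence tw(G) = 3 exactly.

Treewidth 3.
One optimal decomposition is:
Bags: B1 = {4, 5, 10, 12}  B2 = {4, 5, 11, 12}  B3 = {3, 5, 11, 12}  B4 = {3, 7, 11, 12}  B5 = {3, 7, 8, 11}  B6 = {3, 7, 8, 14}  B7 = {0, 7, 8, 14}  B8 = {0, 2, 8, 14}  B9 = {0, 2, 9, 14}  B10 = {0, 2, 9, 13}  B11 = {1, 2, 9, 13}  B12 = {1, 6, 9, 13}
Tree: B1–B2, B2–B3, B3–B4, B4–B5, B5–B6, B6–B7, B7–B8, B8–B9, B9–B10, B10–B11, B11–B12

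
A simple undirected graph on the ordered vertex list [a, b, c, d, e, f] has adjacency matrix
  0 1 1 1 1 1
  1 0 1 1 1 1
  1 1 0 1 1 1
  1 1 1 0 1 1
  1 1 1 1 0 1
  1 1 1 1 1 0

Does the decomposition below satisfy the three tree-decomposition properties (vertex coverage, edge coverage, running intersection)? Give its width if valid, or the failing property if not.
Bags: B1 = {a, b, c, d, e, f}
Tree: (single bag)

Yes; width 5.

Checking the three conditions: (i) the bags cover all of {a, b, c, d, e, f}; (ii) for each edge, some bag contains both endpoints; (iii) the bags containing any fixed vertex form a subtree. All hold, so the decomposition is valid with width 6 − 1 = 5.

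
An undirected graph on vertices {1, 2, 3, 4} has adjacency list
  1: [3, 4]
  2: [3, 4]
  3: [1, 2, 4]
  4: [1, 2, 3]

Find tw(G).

2

A width-2 tree decomposition is:
Bags: B1 = {1, 3, 4}  B2 = {2, 3, 4}
Tree: B1–B2
The largest bag has 3 vertices, giving width 2; this decomposition certifies tw(G) ≤ 2. Conversely, {1, 3, 4} is a clique of size 3, and the vertices of any clique must share a bag in every tree decomposition; so some bag has ≥ 3 vertices and tw(G) ≥ 2. Therefore the treewidth is 2.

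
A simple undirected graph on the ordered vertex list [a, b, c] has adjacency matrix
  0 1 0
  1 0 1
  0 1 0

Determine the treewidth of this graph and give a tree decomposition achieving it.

Treewidth 1.
One optimal decomposition is:
Bags: B1 = {a, b}  B2 = {b, c}
Tree: B1–B2

Each bag holds 2 vertices, so the decomposition has width 1, which upper-bounds the treewidth. Any graph with an edge has treewidth ≥ 1, and G has the edge a–b. Therefore the treewidth is 1.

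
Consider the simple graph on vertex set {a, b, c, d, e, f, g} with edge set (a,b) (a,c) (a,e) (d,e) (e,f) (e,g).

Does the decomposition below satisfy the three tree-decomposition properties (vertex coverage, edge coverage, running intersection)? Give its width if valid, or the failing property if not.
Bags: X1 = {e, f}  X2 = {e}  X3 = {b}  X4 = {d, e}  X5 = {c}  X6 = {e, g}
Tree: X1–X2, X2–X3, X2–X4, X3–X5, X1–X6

No — vertex a appears in no bag.

A tree decomposition must satisfy three properties: every vertex lies in some bag; for every edge, both endpoints lie together in some bag; and for every vertex, the bags containing it form a connected subtree. Here vertex a appears in no bag, so the decomposition is invalid.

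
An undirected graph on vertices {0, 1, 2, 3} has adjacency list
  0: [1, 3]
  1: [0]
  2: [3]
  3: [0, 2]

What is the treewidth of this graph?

A width-1 tree decomposition is:
Bags: B1 = {2, 3}  B2 = {0, 3}  B3 = {0, 1}
Tree: B1–B2, B2–B3
Each bag holds 2 vertices, so the decomposition has width 1, which upper-bounds the treewidth. Any graph with an edge has treewidth ≥ 1, and G has the edge 2–3. Therefore the treewidth is 1.

1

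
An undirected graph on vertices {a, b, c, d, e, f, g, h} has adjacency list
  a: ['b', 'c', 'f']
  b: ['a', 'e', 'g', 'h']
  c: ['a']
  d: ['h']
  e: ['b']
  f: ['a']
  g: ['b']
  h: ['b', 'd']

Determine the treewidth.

1

A width-1 tree decomposition is:
Bags: B1 = {b, g}  B2 = {b, h}  B3 = {d, h}  B4 = {a, b}  B5 = {a, f}  B6 = {a, c}  B7 = {b, e}
Tree: B1–B2, B2–B3, B1–B4, B4–B5, B4–B6, B1–B7
Every bag has size at most 2, so the width is 2 − 1 = 1 and tw(G) ≤ 1. G has an edge, so its treewidth is at least 1. The upper and lower bounds meet at 1, so that is the treewidth.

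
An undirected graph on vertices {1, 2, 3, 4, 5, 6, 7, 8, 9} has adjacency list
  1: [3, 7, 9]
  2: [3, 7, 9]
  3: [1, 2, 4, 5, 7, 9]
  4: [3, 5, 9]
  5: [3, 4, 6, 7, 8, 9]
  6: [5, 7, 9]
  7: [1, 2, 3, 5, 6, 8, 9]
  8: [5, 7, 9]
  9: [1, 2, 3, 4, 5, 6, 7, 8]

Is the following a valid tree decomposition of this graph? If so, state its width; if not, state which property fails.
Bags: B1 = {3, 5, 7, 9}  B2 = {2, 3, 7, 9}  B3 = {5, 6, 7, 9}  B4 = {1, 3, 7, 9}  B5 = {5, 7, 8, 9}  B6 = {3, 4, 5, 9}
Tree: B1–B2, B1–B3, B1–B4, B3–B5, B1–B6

Checking the three conditions: (i) the bags cover all of {1, 2, 3, 4, 5, 6, 7, 8, 9}; (ii) for each edge, some bag contains both endpoints; (iii) the bags containing any fixed vertex form a subtree. All hold, so the decomposition is valid with width 4 − 1 = 3.

Yes; width 3.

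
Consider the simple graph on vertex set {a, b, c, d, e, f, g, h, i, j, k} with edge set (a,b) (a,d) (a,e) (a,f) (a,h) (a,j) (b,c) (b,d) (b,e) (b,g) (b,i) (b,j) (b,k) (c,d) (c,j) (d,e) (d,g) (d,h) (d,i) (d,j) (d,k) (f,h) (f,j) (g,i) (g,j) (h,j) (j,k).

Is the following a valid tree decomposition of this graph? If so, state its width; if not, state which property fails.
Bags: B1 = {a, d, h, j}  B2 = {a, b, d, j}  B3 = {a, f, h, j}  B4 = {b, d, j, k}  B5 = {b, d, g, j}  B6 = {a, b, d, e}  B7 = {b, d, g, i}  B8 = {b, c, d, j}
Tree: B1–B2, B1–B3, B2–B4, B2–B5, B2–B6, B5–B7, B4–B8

Yes; width 3.

Every vertex of G appears in some bag (union = {a, b, c, d, e, f, g, h, i, j, k}); every edge is covered by a bag; and for each vertex v the set of bags containing v is connected in the bag tree. The decomposition is therefore valid. The largest bag has 4 vertices, so the width is 3.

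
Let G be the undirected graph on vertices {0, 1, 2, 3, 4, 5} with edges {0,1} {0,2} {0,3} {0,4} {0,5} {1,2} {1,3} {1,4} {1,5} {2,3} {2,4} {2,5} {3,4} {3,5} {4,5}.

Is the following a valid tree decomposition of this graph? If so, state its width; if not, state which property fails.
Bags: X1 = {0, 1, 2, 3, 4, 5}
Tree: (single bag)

Yes; width 5.

Vertex coverage: the bags together contain {0, 1, 2, 3, 4, 5}, the full vertex set. Edge coverage: each edge of G has both endpoints in at least one bag. Running intersection: for every vertex, the bags containing it form a connected subtree. All three properties hold, so this is a valid tree decomposition of width max|bag| − 1 = 5, and hence tw(G) ≤ 5.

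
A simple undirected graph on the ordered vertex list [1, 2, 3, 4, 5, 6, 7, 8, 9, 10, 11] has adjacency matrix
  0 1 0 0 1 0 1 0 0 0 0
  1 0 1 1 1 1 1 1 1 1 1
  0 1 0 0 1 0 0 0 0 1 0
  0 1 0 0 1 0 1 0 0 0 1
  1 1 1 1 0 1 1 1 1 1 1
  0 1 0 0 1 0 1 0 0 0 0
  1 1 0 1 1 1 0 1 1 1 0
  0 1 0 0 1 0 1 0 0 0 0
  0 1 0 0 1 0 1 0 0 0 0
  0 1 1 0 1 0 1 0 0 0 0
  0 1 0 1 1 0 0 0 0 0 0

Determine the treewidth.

A width-3 tree decomposition is:
Bags: B1 = {2, 5, 7, 8}  B2 = {2, 5, 7, 10}  B3 = {2, 4, 5, 7}  B4 = {2, 3, 5, 10}  B5 = {1, 2, 5, 7}  B6 = {2, 5, 6, 7}  B7 = {2, 4, 5, 11}  B8 = {2, 5, 7, 9}
Tree: B1–B2, B1–B3, B2–B4, B3–B5, B2–B6, B3–B7, B3–B8
Every bag has size at most 4, so the width is 4 − 1 = 3 and tw(G) ≤ 3. On the other hand G contains the 4-clique {2, 4, 5, 11}. A clique must lie in a single bag of any decomposition, so no decomposition can have width below 3. Hence tw(G) = 3 exactly.

3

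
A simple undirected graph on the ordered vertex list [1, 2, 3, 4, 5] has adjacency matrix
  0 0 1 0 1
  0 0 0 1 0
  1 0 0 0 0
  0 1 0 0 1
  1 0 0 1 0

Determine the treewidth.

1

A width-1 tree decomposition is:
Bags: B1 = {1, 3}  B2 = {1, 5}  B3 = {4, 5}  B4 = {2, 4}
Tree: B1–B2, B2–B3, B3–B4
The largest bag has 2 vertices, giving width 1; this decomposition certifies tw(G) ≤ 1. G has an edge, so its treewidth is at least 1. Hence tw(G) = 1 exactly.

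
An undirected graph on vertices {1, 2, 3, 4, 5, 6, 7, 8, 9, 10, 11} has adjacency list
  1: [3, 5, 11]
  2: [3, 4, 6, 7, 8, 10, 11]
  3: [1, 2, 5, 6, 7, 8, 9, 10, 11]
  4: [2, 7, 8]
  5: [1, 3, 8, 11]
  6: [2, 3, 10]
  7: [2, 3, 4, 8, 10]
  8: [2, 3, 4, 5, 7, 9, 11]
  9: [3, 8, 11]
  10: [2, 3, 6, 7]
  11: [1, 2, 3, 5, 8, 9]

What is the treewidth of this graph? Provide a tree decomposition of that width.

Treewidth 3.
One optimal decomposition is:
Bags: B1 = {2, 3, 8, 11}  B2 = {3, 8, 9, 11}  B3 = {2, 3, 7, 8}  B4 = {3, 5, 8, 11}  B5 = {1, 3, 5, 11}  B6 = {2, 4, 7, 8}  B7 = {2, 3, 7, 10}  B8 = {2, 3, 6, 10}
Tree: B1–B2, B1–B3, B1–B4, B4–B5, B3–B6, B3–B7, B7–B8

Every bag has size at most 4, so the width is 4 − 1 = 3 and tw(G) ≤ 3. Conversely, {1, 3, 5, 11} is a clique of size 4, and the vertices of any clique must share a bag in every tree decomposition; so some bag has ≥ 4 vertices and tw(G) ≥ 3. Combining the bounds, tw(G) = 3.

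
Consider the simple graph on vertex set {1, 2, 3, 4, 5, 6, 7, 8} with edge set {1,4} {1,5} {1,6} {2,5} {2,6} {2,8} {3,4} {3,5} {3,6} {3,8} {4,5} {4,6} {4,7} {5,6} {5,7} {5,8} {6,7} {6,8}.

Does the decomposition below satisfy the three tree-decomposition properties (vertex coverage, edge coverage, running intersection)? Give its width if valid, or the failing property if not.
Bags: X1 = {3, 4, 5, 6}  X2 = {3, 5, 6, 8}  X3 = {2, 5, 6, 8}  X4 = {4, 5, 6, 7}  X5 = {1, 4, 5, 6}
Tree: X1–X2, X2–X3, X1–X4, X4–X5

Every vertex of G appears in some bag (union = {1, 2, 3, 4, 5, 6, 7, 8}); every edge is covered by a bag; and for each vertex v the set of bags containing v is connected in the bag tree. The decomposition is therefore valid. The largest bag has 4 vertices, so the width is 3.

Yes; width 3.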